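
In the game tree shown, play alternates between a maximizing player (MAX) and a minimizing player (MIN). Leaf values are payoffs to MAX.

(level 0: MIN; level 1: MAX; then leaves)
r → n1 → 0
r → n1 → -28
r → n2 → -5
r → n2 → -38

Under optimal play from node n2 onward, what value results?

-5

n2 (MAX): max(-5, -38) = -5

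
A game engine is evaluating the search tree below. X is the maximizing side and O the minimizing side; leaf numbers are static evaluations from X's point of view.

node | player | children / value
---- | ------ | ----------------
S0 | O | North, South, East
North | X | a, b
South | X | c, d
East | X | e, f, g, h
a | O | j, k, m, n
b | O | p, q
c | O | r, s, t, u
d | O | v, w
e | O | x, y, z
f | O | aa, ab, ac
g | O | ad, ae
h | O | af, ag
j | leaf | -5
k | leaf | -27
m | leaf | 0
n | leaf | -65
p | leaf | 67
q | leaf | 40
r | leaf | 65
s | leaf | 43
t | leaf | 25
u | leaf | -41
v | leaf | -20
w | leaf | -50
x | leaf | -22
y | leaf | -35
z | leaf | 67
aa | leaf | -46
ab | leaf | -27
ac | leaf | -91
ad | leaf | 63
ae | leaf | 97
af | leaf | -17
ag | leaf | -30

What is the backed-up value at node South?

-41

c (O): min(65, 43, 25, -41) = -41
d (O): min(-20, -50) = -50
South (X): max(-41, -50) = -41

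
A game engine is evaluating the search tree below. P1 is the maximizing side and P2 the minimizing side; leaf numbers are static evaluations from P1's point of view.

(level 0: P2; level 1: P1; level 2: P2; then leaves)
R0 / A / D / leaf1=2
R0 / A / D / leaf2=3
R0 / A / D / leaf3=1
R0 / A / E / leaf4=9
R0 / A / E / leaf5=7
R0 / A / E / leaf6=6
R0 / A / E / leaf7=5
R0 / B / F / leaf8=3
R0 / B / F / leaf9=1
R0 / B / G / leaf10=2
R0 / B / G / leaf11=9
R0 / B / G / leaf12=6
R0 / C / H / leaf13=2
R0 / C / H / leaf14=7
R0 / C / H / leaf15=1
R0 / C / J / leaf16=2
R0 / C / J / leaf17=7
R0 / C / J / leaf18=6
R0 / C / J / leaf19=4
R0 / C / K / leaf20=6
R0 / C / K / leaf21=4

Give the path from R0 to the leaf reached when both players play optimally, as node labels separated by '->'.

R0 -> B -> G -> leaf10

D (P2): min(2, 3, 1) = 1
E (P2): min(9, 7, 6, 5) = 5
A (P1): max(1, 5) = 5
F (P2): min(3, 1) = 1
G (P2): min(2, 9, 6) = 2
B (P1): max(1, 2) = 2
H (P2): min(2, 7, 1) = 1
J (P2): min(2, 7, 6, 4) = 2
K (P2): min(6, 4) = 4
C (P1): max(1, 2, 4) = 4
R0 (P2): min(5, 2, 4) = 2
At R0, P2 picks B (lowest: 2).
At B, P1 picks G (highest: 2).
At G, P2 picks leaf10 (lowest: 2).
Terminal value 2.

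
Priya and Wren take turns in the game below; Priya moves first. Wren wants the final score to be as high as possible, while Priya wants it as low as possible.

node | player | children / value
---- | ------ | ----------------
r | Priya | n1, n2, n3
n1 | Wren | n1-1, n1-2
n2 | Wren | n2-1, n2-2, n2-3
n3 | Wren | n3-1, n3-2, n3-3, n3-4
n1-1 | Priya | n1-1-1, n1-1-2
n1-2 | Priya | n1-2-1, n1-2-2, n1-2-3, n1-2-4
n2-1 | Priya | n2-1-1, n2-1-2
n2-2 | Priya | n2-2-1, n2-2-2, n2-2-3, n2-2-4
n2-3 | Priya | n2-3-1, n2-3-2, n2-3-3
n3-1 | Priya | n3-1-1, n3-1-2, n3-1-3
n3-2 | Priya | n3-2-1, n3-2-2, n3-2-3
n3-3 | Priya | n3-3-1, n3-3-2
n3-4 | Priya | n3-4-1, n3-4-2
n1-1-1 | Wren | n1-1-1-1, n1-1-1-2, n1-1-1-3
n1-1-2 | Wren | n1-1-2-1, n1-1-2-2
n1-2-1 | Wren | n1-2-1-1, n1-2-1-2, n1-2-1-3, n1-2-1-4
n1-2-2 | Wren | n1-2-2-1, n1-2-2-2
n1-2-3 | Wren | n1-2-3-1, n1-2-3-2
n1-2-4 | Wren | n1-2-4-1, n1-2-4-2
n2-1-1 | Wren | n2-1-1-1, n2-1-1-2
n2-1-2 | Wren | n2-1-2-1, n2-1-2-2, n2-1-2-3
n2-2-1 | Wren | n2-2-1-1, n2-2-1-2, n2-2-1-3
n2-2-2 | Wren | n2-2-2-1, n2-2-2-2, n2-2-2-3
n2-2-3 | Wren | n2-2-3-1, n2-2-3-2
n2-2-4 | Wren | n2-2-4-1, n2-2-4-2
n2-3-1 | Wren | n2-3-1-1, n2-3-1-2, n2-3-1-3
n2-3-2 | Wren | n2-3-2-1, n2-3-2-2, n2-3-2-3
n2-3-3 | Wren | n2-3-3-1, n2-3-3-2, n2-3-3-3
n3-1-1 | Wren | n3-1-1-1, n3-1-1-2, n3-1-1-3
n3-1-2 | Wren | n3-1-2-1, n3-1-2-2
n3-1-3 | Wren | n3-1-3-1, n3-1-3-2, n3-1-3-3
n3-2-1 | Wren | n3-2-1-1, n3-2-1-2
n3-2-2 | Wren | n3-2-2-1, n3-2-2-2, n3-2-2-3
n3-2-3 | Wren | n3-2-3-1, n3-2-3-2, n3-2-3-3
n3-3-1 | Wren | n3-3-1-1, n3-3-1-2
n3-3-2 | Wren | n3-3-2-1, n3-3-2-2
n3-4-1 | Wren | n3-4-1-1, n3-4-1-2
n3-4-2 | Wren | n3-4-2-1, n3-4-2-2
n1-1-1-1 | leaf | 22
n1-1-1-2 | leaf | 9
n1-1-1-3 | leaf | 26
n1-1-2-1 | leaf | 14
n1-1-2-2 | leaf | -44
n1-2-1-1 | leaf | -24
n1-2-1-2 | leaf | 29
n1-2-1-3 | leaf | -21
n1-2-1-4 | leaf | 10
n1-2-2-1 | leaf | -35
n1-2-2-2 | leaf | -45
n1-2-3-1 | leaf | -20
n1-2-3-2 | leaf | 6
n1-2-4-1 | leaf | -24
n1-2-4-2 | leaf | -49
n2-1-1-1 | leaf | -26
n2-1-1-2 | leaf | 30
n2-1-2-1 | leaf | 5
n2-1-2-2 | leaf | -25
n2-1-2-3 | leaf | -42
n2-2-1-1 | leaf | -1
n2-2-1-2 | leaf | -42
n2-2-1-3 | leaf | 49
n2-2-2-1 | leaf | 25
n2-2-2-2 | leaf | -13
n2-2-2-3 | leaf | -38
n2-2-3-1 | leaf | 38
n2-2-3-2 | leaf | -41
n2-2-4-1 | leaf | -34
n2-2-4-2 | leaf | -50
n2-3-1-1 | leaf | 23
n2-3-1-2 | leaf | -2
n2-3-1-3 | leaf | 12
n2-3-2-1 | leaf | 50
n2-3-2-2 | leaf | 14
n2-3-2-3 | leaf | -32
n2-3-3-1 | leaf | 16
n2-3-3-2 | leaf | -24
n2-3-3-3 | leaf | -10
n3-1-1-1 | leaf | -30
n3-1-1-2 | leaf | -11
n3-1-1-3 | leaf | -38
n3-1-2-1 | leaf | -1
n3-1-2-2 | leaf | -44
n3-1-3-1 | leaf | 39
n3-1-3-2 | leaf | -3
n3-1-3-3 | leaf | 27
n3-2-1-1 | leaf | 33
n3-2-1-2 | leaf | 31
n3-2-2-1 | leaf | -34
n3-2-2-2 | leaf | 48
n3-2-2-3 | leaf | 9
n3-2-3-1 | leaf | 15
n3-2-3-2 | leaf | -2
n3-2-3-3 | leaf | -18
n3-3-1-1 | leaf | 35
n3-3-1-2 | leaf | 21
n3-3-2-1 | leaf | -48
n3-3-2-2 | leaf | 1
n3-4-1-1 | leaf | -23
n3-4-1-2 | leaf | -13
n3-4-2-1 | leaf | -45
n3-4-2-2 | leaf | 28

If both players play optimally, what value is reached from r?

n1-1-1 (Wren): max(22, 9, 26) = 26
n1-1-2 (Wren): max(14, -44) = 14
n1-1 (Priya): min(26, 14) = 14
n1-2-1 (Wren): max(-24, 29, -21, 10) = 29
n1-2-2 (Wren): max(-35, -45) = -35
n1-2-3 (Wren): max(-20, 6) = 6
n1-2-4 (Wren): max(-24, -49) = -24
n1-2 (Priya): min(29, -35, 6, -24) = -35
n1 (Wren): max(14, -35) = 14
n2-1-1 (Wren): max(-26, 30) = 30
n2-1-2 (Wren): max(5, -25, -42) = 5
n2-1 (Priya): min(30, 5) = 5
n2-2-1 (Wren): max(-1, -42, 49) = 49
n2-2-2 (Wren): max(25, -13, -38) = 25
n2-2-3 (Wren): max(38, -41) = 38
n2-2-4 (Wren): max(-34, -50) = -34
n2-2 (Priya): min(49, 25, 38, -34) = -34
n2-3-1 (Wren): max(23, -2, 12) = 23
n2-3-2 (Wren): max(50, 14, -32) = 50
n2-3-3 (Wren): max(16, -24, -10) = 16
n2-3 (Priya): min(23, 50, 16) = 16
n2 (Wren): max(5, -34, 16) = 16
n3-1-1 (Wren): max(-30, -11, -38) = -11
n3-1-2 (Wren): max(-1, -44) = -1
n3-1-3 (Wren): max(39, -3, 27) = 39
n3-1 (Priya): min(-11, -1, 39) = -11
n3-2-1 (Wren): max(33, 31) = 33
n3-2-2 (Wren): max(-34, 48, 9) = 48
n3-2-3 (Wren): max(15, -2, -18) = 15
n3-2 (Priya): min(33, 48, 15) = 15
n3-3-1 (Wren): max(35, 21) = 35
n3-3-2 (Wren): max(-48, 1) = 1
n3-3 (Priya): min(35, 1) = 1
n3-4-1 (Wren): max(-23, -13) = -13
n3-4-2 (Wren): max(-45, 28) = 28
n3-4 (Priya): min(-13, 28) = -13
n3 (Wren): max(-11, 15, 1, -13) = 15
r (Priya): min(14, 16, 15) = 14

14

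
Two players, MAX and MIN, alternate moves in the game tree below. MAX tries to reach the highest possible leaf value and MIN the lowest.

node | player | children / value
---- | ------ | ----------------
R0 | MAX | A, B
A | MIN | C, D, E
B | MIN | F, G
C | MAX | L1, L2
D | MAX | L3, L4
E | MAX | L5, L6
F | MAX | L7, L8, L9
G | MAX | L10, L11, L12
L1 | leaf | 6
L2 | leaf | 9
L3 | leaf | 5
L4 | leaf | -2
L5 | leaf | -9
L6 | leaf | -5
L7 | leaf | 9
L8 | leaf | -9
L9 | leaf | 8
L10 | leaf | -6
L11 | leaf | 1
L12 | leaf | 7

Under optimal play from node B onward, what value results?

7

F (MAX): max(9, -9, 8) = 9
G (MAX): max(-6, 1, 7) = 7
B (MIN): min(9, 7) = 7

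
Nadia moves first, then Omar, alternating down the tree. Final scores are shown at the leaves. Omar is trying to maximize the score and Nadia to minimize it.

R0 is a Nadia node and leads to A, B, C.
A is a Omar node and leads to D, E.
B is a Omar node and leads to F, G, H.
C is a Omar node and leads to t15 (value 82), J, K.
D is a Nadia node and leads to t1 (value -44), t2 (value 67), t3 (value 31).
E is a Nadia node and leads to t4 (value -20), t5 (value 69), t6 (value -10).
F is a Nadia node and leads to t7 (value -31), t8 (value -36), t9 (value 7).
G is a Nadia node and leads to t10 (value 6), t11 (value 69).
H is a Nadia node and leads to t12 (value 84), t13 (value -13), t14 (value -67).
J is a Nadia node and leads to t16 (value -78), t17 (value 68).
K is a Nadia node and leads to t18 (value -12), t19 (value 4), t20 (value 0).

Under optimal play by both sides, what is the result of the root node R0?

-20

D (Nadia): min(-44, 67, 31) = -44
E (Nadia): min(-20, 69, -10) = -20
A (Omar): max(-44, -20) = -20
F (Nadia): min(-31, -36, 7) = -36
G (Nadia): min(6, 69) = 6
H (Nadia): min(84, -13, -67) = -67
B (Omar): max(-36, 6, -67) = 6
J (Nadia): min(-78, 68) = -78
K (Nadia): min(-12, 4, 0) = -12
C (Omar): max(82, -78, -12) = 82
R0 (Nadia): min(-20, 6, 82) = -20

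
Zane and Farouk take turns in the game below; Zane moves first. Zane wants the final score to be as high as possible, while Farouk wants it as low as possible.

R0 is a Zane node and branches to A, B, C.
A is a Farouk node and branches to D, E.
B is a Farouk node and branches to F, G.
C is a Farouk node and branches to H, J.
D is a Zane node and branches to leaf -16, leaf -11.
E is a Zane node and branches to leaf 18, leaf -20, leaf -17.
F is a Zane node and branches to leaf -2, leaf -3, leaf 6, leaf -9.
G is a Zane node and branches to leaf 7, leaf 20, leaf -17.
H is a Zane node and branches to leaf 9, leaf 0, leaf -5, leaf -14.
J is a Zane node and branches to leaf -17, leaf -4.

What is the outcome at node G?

20

G (Zane): max(7, 20, -17) = 20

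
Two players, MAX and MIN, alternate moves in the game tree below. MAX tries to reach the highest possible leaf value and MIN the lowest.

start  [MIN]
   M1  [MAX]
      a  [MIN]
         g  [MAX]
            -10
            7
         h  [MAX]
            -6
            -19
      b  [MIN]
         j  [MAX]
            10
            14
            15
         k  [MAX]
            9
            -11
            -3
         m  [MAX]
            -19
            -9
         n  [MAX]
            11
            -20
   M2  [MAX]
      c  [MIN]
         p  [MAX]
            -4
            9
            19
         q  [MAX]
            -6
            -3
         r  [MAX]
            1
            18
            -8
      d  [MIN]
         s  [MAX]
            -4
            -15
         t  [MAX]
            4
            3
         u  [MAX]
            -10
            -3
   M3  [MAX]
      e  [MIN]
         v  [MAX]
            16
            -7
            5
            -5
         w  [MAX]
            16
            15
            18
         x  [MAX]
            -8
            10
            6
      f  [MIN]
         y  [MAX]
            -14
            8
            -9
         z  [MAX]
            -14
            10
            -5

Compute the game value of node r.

18

r (MAX): max(1, 18, -8) = 18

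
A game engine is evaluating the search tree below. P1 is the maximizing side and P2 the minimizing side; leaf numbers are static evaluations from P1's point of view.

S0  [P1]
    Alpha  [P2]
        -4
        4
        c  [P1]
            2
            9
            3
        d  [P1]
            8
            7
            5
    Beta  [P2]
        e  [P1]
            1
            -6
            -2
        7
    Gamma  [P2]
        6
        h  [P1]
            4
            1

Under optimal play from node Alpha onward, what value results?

c (P1): max(2, 9, 3) = 9
d (P1): max(8, 7, 5) = 8
Alpha (P2): min(-4, 4, 9, 8) = -4

-4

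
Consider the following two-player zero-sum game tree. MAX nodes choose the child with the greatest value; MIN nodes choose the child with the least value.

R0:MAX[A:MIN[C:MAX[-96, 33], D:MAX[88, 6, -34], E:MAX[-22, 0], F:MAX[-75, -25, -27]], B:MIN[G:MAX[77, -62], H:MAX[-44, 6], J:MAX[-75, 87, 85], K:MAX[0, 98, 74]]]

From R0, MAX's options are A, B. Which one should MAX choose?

C (MAX): max(-96, 33) = 33
D (MAX): max(88, 6, -34) = 88
E (MAX): max(-22, 0) = 0
F (MAX): max(-75, -25, -27) = -25
A (MIN): min(33, 88, 0, -25) = -25
G (MAX): max(77, -62) = 77
H (MAX): max(-44, 6) = 6
J (MAX): max(-75, 87, 85) = 87
K (MAX): max(0, 98, 74) = 98
B (MIN): min(77, 6, 87, 98) = 6
R0 (MAX): max(-25, 6) = 6
MAX at R0 wants the highest of {A=-25, B=6}, so chooses B.

B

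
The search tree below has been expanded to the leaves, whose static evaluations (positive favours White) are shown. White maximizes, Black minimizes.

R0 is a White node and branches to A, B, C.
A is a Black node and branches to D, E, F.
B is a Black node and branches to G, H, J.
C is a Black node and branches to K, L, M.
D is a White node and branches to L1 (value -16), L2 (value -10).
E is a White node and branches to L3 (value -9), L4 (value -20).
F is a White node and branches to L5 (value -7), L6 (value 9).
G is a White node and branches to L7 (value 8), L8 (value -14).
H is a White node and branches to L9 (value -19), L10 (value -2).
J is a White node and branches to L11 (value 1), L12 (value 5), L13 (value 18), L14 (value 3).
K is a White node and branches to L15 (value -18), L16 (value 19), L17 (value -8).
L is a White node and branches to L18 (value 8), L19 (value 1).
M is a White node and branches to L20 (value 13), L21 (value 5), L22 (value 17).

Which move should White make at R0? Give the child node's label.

D (White): max(-16, -10) = -10
E (White): max(-9, -20) = -9
F (White): max(-7, 9) = 9
A (Black): min(-10, -9, 9) = -10
G (White): max(8, -14) = 8
H (White): max(-19, -2) = -2
J (White): max(1, 5, 18, 3) = 18
B (Black): min(8, -2, 18) = -2
K (White): max(-18, 19, -8) = 19
L (White): max(8, 1) = 8
M (White): max(13, 5, 17) = 17
C (Black): min(19, 8, 17) = 8
R0 (White): max(-10, -2, 8) = 8
White at R0 wants the highest of {A=-10, B=-2, C=8}, so chooses C.

C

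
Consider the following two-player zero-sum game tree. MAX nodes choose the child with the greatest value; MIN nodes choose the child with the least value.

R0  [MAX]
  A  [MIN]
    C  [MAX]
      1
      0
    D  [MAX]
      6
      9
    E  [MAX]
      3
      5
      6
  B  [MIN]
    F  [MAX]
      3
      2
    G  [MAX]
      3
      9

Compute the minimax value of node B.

F (MAX): max(3, 2) = 3
G (MAX): max(3, 9) = 9
B (MIN): min(3, 9) = 3

3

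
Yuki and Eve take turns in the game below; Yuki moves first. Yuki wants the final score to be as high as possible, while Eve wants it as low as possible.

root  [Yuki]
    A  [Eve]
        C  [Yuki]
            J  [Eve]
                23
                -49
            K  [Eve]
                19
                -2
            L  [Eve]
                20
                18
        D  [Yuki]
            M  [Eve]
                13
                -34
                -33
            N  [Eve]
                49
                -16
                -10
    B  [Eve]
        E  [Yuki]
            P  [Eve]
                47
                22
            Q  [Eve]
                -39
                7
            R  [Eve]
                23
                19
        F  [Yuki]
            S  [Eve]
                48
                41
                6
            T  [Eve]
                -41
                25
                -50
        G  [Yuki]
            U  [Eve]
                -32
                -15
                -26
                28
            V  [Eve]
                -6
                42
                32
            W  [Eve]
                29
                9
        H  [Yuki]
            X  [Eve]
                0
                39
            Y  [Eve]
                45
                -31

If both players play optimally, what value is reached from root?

J (Eve): min(23, -49) = -49
K (Eve): min(19, -2) = -2
L (Eve): min(20, 18) = 18
C (Yuki): max(-49, -2, 18) = 18
M (Eve): min(13, -34, -33) = -34
N (Eve): min(49, -16, -10) = -16
D (Yuki): max(-34, -16) = -16
A (Eve): min(18, -16) = -16
P (Eve): min(47, 22) = 22
Q (Eve): min(-39, 7) = -39
R (Eve): min(23, 19) = 19
E (Yuki): max(22, -39, 19) = 22
S (Eve): min(48, 41, 6) = 6
T (Eve): min(-41, 25, -50) = -50
F (Yuki): max(6, -50) = 6
U (Eve): min(-32, -15, -26, 28) = -32
V (Eve): min(-6, 42, 32) = -6
W (Eve): min(29, 9) = 9
G (Yuki): max(-32, -6, 9) = 9
X (Eve): min(0, 39) = 0
Y (Eve): min(45, -31) = -31
H (Yuki): max(0, -31) = 0
B (Eve): min(22, 6, 9, 0) = 0
root (Yuki): max(-16, 0) = 0

0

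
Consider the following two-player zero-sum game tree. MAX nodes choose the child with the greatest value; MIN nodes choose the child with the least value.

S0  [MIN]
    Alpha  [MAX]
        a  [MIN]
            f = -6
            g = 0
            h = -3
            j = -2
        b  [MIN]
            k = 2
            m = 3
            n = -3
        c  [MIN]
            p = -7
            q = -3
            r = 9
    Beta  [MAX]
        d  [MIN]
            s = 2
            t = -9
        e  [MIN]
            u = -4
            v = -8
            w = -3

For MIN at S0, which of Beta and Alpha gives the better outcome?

d (MIN): min(2, -9) = -9
e (MIN): min(-4, -8, -3) = -8
Beta (MAX): max(-9, -8) = -8
a (MIN): min(-6, 0, -3, -2) = -6
b (MIN): min(2, 3, -3) = -3
c (MIN): min(-7, -3, 9) = -7
Alpha (MAX): max(-6, -3, -7) = -3
MIN prefers the lower value; Beta=-8, Alpha=-3. Beta is better since -8 < -3.

Beta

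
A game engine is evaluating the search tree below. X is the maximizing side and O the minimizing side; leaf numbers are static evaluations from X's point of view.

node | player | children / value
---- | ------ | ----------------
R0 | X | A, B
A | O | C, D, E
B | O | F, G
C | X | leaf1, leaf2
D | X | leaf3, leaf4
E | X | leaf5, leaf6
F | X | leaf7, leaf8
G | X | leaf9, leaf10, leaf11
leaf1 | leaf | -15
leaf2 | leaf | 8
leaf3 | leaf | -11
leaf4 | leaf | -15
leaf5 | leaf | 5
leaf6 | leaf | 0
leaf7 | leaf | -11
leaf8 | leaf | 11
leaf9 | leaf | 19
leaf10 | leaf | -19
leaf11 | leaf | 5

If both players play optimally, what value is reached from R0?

11

C (X): max(-15, 8) = 8
D (X): max(-11, -15) = -11
E (X): max(5, 0) = 5
A (O): min(8, -11, 5) = -11
F (X): max(-11, 11) = 11
G (X): max(19, -19, 5) = 19
B (O): min(11, 19) = 11
R0 (X): max(-11, 11) = 11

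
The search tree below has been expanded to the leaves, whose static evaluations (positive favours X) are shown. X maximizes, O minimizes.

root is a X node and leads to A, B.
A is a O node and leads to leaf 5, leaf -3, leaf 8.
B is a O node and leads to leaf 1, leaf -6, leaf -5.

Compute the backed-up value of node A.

-3

A (O): min(5, -3, 8) = -3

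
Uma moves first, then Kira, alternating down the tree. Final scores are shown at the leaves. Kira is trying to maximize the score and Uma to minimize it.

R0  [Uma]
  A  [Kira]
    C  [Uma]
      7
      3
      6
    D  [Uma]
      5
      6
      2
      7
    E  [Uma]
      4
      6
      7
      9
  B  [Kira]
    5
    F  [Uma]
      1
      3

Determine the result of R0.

4

C (Uma): min(7, 3, 6) = 3
D (Uma): min(5, 6, 2, 7) = 2
E (Uma): min(4, 6, 7, 9) = 4
A (Kira): max(3, 2, 4) = 4
F (Uma): min(1, 3) = 1
B (Kira): max(5, 1) = 5
R0 (Uma): min(4, 5) = 4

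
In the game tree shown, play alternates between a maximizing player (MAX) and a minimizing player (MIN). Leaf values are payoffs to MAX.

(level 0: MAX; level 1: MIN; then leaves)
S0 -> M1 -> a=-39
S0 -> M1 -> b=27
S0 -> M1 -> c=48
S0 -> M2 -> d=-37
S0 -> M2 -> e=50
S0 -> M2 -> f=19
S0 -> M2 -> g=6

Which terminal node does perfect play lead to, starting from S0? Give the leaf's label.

d

M1 (MIN): min(-39, 27, 48) = -39
M2 (MIN): min(-37, 50, 19, 6) = -37
S0 (MAX): max(-39, -37) = -37
At S0, MAX picks M2 (highest: -37).
At M2, MIN picks d (lowest: -37).
Terminal value -37.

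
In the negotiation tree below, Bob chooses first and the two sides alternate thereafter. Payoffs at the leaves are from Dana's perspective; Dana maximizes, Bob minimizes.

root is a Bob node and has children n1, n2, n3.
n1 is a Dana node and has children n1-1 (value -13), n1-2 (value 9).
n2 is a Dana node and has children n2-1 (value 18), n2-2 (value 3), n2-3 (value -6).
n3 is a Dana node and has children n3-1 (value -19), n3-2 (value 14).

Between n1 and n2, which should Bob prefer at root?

n1

n1 (Dana): max(-13, 9) = 9
n2 (Dana): max(18, 3, -6) = 18
Bob prefers the lower value; n1=9, n2=18. n1 is better since 9 < 18.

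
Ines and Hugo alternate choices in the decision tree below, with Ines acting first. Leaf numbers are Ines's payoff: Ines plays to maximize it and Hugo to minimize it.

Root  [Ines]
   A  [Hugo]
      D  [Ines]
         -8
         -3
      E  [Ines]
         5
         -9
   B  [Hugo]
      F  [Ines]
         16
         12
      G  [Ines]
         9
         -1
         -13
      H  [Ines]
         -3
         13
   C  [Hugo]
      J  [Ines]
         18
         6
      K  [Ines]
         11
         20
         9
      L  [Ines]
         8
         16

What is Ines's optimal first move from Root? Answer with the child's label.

C

D (Ines): max(-8, -3) = -3
E (Ines): max(5, -9) = 5
A (Hugo): min(-3, 5) = -3
F (Ines): max(16, 12) = 16
G (Ines): max(9, -1, -13) = 9
H (Ines): max(-3, 13) = 13
B (Hugo): min(16, 9, 13) = 9
J (Ines): max(18, 6) = 18
K (Ines): max(11, 20, 9) = 20
L (Ines): max(8, 16) = 16
C (Hugo): min(18, 20, 16) = 16
Root (Ines): max(-3, 9, 16) = 16
Ines at Root wants the highest of {A=-3, B=9, C=16}, so chooses C.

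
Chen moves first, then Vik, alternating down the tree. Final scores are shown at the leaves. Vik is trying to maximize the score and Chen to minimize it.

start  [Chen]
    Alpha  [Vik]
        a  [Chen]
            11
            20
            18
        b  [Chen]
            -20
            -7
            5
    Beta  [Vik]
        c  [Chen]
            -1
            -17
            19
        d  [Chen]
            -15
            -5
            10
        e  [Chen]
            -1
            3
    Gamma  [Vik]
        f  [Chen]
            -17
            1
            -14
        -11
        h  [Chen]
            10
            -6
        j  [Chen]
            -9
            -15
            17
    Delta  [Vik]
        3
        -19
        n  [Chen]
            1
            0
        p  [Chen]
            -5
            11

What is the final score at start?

-6

a (Chen): min(11, 20, 18) = 11
b (Chen): min(-20, -7, 5) = -20
Alpha (Vik): max(11, -20) = 11
c (Chen): min(-1, -17, 19) = -17
d (Chen): min(-15, -5, 10) = -15
e (Chen): min(-1, 3) = -1
Beta (Vik): max(-17, -15, -1) = -1
f (Chen): min(-17, 1, -14) = -17
h (Chen): min(10, -6) = -6
j (Chen): min(-9, -15, 17) = -15
Gamma (Vik): max(-17, -11, -6, -15) = -6
n (Chen): min(1, 0) = 0
p (Chen): min(-5, 11) = -5
Delta (Vik): max(3, -19, 0, -5) = 3
start (Chen): min(11, -1, -6, 3) = -6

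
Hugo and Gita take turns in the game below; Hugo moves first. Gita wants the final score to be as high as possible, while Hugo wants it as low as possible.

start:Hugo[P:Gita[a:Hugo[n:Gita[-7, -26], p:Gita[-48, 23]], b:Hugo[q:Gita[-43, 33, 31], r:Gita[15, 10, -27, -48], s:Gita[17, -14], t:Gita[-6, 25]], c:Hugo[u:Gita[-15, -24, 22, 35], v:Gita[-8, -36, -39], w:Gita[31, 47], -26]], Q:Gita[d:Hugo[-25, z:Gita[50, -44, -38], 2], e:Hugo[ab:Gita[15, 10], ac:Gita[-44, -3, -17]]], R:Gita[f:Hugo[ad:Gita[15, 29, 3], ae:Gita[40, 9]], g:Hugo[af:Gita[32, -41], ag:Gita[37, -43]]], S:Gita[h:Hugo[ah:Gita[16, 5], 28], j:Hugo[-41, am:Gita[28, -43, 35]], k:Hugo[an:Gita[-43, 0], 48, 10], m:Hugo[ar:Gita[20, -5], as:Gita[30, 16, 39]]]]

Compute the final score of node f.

ad (Gita): max(15, 29, 3) = 29
ae (Gita): max(40, 9) = 40
f (Hugo): min(29, 40) = 29

29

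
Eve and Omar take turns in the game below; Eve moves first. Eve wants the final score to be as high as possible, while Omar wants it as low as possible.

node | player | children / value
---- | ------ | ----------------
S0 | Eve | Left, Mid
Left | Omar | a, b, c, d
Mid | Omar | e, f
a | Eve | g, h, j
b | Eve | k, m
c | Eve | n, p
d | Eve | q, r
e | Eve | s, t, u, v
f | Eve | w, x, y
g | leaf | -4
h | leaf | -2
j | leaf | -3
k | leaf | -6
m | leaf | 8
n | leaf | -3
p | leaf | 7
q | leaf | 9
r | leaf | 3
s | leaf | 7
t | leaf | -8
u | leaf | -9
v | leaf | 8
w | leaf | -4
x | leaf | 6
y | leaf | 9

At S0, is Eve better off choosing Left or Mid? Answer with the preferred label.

Mid

a (Eve): max(-4, -2, -3) = -2
b (Eve): max(-6, 8) = 8
c (Eve): max(-3, 7) = 7
d (Eve): max(9, 3) = 9
Left (Omar): min(-2, 8, 7, 9) = -2
e (Eve): max(7, -8, -9, 8) = 8
f (Eve): max(-4, 6, 9) = 9
Mid (Omar): min(8, 9) = 8
Eve prefers the higher value; Left=-2, Mid=8. Mid is better since 8 > -2.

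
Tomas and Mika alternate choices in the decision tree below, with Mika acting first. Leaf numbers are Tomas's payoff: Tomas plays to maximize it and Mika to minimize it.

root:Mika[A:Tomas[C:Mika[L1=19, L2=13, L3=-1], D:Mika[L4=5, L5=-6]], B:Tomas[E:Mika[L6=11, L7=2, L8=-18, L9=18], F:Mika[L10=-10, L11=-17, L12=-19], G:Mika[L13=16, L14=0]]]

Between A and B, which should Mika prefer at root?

C (Mika): min(19, 13, -1) = -1
D (Mika): min(5, -6) = -6
A (Tomas): max(-1, -6) = -1
E (Mika): min(11, 2, -18, 18) = -18
F (Mika): min(-10, -17, -19) = -19
G (Mika): min(16, 0) = 0
B (Tomas): max(-18, -19, 0) = 0
Mika prefers the lower value; A=-1, B=0. A is better since -1 < 0.

A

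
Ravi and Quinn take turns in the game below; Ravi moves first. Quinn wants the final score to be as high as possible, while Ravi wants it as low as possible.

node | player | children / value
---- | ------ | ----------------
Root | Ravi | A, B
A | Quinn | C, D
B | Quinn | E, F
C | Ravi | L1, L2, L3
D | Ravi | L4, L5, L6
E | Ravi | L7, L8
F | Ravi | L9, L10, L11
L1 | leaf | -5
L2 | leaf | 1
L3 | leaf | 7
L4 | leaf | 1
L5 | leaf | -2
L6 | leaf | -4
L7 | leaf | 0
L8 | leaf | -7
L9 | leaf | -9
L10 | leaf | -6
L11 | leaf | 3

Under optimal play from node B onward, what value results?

-7

E (Ravi): min(0, -7) = -7
F (Ravi): min(-9, -6, 3) = -9
B (Quinn): max(-7, -9) = -7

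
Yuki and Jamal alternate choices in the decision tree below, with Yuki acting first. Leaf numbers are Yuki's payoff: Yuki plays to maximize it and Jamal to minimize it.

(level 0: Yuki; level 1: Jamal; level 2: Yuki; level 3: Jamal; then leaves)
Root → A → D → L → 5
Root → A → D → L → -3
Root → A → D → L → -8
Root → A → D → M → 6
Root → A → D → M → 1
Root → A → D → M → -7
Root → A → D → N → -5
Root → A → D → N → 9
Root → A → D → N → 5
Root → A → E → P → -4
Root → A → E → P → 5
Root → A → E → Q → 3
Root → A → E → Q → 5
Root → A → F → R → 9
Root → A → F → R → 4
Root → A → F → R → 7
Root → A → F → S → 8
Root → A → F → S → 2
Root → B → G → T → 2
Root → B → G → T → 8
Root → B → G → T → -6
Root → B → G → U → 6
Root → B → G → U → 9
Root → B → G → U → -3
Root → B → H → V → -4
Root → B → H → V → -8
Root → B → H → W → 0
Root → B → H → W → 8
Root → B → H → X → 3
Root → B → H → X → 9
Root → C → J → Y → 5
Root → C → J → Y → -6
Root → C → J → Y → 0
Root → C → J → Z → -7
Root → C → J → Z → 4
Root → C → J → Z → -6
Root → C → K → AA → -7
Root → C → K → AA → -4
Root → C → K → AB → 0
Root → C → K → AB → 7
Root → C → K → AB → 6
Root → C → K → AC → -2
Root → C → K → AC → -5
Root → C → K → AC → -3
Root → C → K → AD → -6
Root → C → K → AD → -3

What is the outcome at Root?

L (Jamal): min(5, -3, -8) = -8
M (Jamal): min(6, 1, -7) = -7
N (Jamal): min(-5, 9, 5) = -5
D (Yuki): max(-8, -7, -5) = -5
P (Jamal): min(-4, 5) = -4
Q (Jamal): min(3, 5) = 3
E (Yuki): max(-4, 3) = 3
R (Jamal): min(9, 4, 7) = 4
S (Jamal): min(8, 2) = 2
F (Yuki): max(4, 2) = 4
A (Jamal): min(-5, 3, 4) = -5
T (Jamal): min(2, 8, -6) = -6
U (Jamal): min(6, 9, -3) = -3
G (Yuki): max(-6, -3) = -3
V (Jamal): min(-4, -8) = -8
W (Jamal): min(0, 8) = 0
X (Jamal): min(3, 9) = 3
H (Yuki): max(-8, 0, 3) = 3
B (Jamal): min(-3, 3) = -3
Y (Jamal): min(5, -6, 0) = -6
Z (Jamal): min(-7, 4, -6) = -7
J (Yuki): max(-6, -7) = -6
AA (Jamal): min(-7, -4) = -7
AB (Jamal): min(0, 7, 6) = 0
AC (Jamal): min(-2, -5, -3) = -5
AD (Jamal): min(-6, -3) = -6
K (Yuki): max(-7, 0, -5, -6) = 0
C (Jamal): min(-6, 0) = -6
Root (Yuki): max(-5, -3, -6) = -3

-3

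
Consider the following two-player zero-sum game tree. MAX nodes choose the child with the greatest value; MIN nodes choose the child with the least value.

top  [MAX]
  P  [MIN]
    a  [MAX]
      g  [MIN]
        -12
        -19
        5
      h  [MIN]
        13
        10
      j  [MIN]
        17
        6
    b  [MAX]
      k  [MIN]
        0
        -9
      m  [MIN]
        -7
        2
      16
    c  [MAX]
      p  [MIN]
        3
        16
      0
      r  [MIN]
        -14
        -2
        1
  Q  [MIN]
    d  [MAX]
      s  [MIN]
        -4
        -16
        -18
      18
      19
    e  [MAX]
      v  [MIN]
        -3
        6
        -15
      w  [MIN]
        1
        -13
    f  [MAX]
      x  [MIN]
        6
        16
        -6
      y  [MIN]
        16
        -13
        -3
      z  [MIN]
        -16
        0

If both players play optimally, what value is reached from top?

3

g (MIN): min(-12, -19, 5) = -19
h (MIN): min(13, 10) = 10
j (MIN): min(17, 6) = 6
a (MAX): max(-19, 10, 6) = 10
k (MIN): min(0, -9) = -9
m (MIN): min(-7, 2) = -7
b (MAX): max(-9, -7, 16) = 16
p (MIN): min(3, 16) = 3
r (MIN): min(-14, -2, 1) = -14
c (MAX): max(3, 0, -14) = 3
P (MIN): min(10, 16, 3) = 3
s (MIN): min(-4, -16, -18) = -18
d (MAX): max(-18, 18, 19) = 19
v (MIN): min(-3, 6, -15) = -15
w (MIN): min(1, -13) = -13
e (MAX): max(-15, -13) = -13
x (MIN): min(6, 16, -6) = -6
y (MIN): min(16, -13, -3) = -13
z (MIN): min(-16, 0) = -16
f (MAX): max(-6, -13, -16) = -6
Q (MIN): min(19, -13, -6) = -13
top (MAX): max(3, -13) = 3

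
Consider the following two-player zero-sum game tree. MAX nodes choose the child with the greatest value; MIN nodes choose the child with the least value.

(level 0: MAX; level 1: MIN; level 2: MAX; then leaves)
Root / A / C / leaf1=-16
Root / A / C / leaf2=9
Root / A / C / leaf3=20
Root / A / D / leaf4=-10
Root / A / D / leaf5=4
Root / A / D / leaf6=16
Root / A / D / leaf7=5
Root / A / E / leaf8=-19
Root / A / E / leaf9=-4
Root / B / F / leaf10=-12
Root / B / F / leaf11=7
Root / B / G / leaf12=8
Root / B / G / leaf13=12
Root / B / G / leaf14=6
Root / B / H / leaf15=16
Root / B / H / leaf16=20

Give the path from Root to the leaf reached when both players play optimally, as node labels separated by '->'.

Root -> B -> F -> leaf11

C (MAX): max(-16, 9, 20) = 20
D (MAX): max(-10, 4, 16, 5) = 16
E (MAX): max(-19, -4) = -4
A (MIN): min(20, 16, -4) = -4
F (MAX): max(-12, 7) = 7
G (MAX): max(8, 12, 6) = 12
H (MAX): max(16, 20) = 20
B (MIN): min(7, 12, 20) = 7
Root (MAX): max(-4, 7) = 7
At Root, MAX picks B (highest: 7).
At B, MIN picks F (lowest: 7).
At F, MAX picks leaf11 (highest: 7).
Terminal value 7.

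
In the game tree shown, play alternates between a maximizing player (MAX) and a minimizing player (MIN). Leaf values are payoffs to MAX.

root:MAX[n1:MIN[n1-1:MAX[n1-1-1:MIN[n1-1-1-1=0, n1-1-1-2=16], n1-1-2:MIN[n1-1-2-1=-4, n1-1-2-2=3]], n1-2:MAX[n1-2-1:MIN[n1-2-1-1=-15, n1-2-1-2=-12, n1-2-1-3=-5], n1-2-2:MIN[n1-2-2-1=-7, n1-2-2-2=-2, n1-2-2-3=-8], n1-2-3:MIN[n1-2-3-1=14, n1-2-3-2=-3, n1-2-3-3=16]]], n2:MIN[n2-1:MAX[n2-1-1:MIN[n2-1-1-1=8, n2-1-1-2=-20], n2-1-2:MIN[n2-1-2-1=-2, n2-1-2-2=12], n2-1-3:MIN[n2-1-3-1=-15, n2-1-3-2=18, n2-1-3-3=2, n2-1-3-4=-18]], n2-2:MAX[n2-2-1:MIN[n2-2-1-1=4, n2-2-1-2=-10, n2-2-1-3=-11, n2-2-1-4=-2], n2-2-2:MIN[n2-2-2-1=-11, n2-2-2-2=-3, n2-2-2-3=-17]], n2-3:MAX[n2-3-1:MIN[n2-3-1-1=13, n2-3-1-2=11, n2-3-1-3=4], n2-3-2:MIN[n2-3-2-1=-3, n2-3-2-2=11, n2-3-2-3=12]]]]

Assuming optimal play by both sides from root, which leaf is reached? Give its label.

n1-1-1 (MIN): min(0, 16) = 0
n1-1-2 (MIN): min(-4, 3) = -4
n1-1 (MAX): max(0, -4) = 0
n1-2-1 (MIN): min(-15, -12, -5) = -15
n1-2-2 (MIN): min(-7, -2, -8) = -8
n1-2-3 (MIN): min(14, -3, 16) = -3
n1-2 (MAX): max(-15, -8, -3) = -3
n1 (MIN): min(0, -3) = -3
n2-1-1 (MIN): min(8, -20) = -20
n2-1-2 (MIN): min(-2, 12) = -2
n2-1-3 (MIN): min(-15, 18, 2, -18) = -18
n2-1 (MAX): max(-20, -2, -18) = -2
n2-2-1 (MIN): min(4, -10, -11, -2) = -11
n2-2-2 (MIN): min(-11, -3, -17) = -17
n2-2 (MAX): max(-11, -17) = -11
n2-3-1 (MIN): min(13, 11, 4) = 4
n2-3-2 (MIN): min(-3, 11, 12) = -3
n2-3 (MAX): max(4, -3) = 4
n2 (MIN): min(-2, -11, 4) = -11
root (MAX): max(-3, -11) = -3
At root, MAX picks n1 (highest: -3).
At n1, MIN picks n1-2 (lowest: -3).
At n1-2, MAX picks n1-2-3 (highest: -3).
At n1-2-3, MIN picks n1-2-3-2 (lowest: -3).
Terminal value -3.

n1-2-3-2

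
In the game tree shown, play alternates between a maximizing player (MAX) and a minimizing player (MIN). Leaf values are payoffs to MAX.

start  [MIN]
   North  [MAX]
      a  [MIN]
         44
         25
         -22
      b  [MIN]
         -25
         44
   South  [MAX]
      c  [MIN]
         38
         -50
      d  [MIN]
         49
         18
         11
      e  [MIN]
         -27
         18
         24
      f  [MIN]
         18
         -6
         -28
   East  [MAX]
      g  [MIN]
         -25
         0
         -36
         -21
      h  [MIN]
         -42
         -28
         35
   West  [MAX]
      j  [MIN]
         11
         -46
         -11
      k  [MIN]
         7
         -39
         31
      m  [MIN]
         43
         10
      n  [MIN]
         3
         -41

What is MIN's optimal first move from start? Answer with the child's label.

a (MIN): min(44, 25, -22) = -22
b (MIN): min(-25, 44) = -25
North (MAX): max(-22, -25) = -22
c (MIN): min(38, -50) = -50
d (MIN): min(49, 18, 11) = 11
e (MIN): min(-27, 18, 24) = -27
f (MIN): min(18, -6, -28) = -28
South (MAX): max(-50, 11, -27, -28) = 11
g (MIN): min(-25, 0, -36, -21) = -36
h (MIN): min(-42, -28, 35) = -42
East (MAX): max(-36, -42) = -36
j (MIN): min(11, -46, -11) = -46
k (MIN): min(7, -39, 31) = -39
m (MIN): min(43, 10) = 10
n (MIN): min(3, -41) = -41
West (MAX): max(-46, -39, 10, -41) = 10
start (MIN): min(-22, 11, -36, 10) = -36
MIN at start wants the lowest of {North=-22, South=11, East=-36, West=10}, so chooses East.

East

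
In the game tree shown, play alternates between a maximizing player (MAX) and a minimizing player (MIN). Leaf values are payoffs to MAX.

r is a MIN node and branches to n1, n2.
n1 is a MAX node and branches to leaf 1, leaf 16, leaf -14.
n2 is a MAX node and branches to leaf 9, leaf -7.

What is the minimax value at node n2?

n2 (MAX): max(9, -7) = 9

9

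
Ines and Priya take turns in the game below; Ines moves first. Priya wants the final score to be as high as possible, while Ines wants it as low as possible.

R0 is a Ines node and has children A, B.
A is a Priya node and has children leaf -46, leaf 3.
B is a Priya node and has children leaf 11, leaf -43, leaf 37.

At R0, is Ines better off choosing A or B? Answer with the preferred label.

A

A (Priya): max(-46, 3) = 3
B (Priya): max(11, -43, 37) = 37
Ines prefers the lower value; A=3, B=37. A is better since 3 < 37.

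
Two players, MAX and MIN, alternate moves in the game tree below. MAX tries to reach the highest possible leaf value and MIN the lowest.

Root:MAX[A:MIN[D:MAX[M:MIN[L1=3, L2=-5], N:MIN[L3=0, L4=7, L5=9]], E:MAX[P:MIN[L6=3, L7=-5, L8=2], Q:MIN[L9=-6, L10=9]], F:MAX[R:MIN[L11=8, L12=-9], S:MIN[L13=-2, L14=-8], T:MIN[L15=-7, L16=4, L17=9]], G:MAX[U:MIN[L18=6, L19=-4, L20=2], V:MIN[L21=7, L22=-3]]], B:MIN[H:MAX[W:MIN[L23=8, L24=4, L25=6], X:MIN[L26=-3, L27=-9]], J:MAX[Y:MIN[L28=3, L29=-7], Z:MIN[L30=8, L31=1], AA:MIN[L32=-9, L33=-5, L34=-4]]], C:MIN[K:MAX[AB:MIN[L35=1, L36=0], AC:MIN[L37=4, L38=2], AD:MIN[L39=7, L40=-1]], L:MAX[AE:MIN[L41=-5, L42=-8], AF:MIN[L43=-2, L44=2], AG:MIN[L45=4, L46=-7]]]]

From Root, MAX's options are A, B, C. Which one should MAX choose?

B

M (MIN): min(3, -5) = -5
N (MIN): min(0, 7, 9) = 0
D (MAX): max(-5, 0) = 0
P (MIN): min(3, -5, 2) = -5
Q (MIN): min(-6, 9) = -6
E (MAX): max(-5, -6) = -5
R (MIN): min(8, -9) = -9
S (MIN): min(-2, -8) = -8
T (MIN): min(-7, 4, 9) = -7
F (MAX): max(-9, -8, -7) = -7
U (MIN): min(6, -4, 2) = -4
V (MIN): min(7, -3) = -3
G (MAX): max(-4, -3) = -3
A (MIN): min(0, -5, -7, -3) = -7
W (MIN): min(8, 4, 6) = 4
X (MIN): min(-3, -9) = -9
H (MAX): max(4, -9) = 4
Y (MIN): min(3, -7) = -7
Z (MIN): min(8, 1) = 1
AA (MIN): min(-9, -5, -4) = -9
J (MAX): max(-7, 1, -9) = 1
B (MIN): min(4, 1) = 1
AB (MIN): min(1, 0) = 0
AC (MIN): min(4, 2) = 2
AD (MIN): min(7, -1) = -1
K (MAX): max(0, 2, -1) = 2
AE (MIN): min(-5, -8) = -8
AF (MIN): min(-2, 2) = -2
AG (MIN): min(4, -7) = -7
L (MAX): max(-8, -2, -7) = -2
C (MIN): min(2, -2) = -2
Root (MAX): max(-7, 1, -2) = 1
MAX at Root wants the highest of {A=-7, B=1, C=-2}, so chooses B.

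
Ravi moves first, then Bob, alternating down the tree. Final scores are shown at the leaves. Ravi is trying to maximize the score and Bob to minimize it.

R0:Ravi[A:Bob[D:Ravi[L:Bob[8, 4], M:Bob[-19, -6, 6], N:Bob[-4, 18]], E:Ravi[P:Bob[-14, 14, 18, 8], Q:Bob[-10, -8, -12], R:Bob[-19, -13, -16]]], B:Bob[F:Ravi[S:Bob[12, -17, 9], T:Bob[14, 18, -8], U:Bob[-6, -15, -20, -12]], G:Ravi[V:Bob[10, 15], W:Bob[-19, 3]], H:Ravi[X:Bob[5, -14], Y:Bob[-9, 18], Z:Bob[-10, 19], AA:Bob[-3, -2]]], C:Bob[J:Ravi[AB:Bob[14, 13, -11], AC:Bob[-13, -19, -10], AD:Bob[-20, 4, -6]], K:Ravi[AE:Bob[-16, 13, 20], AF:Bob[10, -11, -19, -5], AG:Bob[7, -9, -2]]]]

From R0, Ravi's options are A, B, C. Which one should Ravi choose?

B

L (Bob): min(8, 4) = 4
M (Bob): min(-19, -6, 6) = -19
N (Bob): min(-4, 18) = -4
D (Ravi): max(4, -19, -4) = 4
P (Bob): min(-14, 14, 18, 8) = -14
Q (Bob): min(-10, -8, -12) = -12
R (Bob): min(-19, -13, -16) = -19
E (Ravi): max(-14, -12, -19) = -12
A (Bob): min(4, -12) = -12
S (Bob): min(12, -17, 9) = -17
T (Bob): min(14, 18, -8) = -8
U (Bob): min(-6, -15, -20, -12) = -20
F (Ravi): max(-17, -8, -20) = -8
V (Bob): min(10, 15) = 10
W (Bob): min(-19, 3) = -19
G (Ravi): max(10, -19) = 10
X (Bob): min(5, -14) = -14
Y (Bob): min(-9, 18) = -9
Z (Bob): min(-10, 19) = -10
AA (Bob): min(-3, -2) = -3
H (Ravi): max(-14, -9, -10, -3) = -3
B (Bob): min(-8, 10, -3) = -8
AB (Bob): min(14, 13, -11) = -11
AC (Bob): min(-13, -19, -10) = -19
AD (Bob): min(-20, 4, -6) = -20
J (Ravi): max(-11, -19, -20) = -11
AE (Bob): min(-16, 13, 20) = -16
AF (Bob): min(10, -11, -19, -5) = -19
AG (Bob): min(7, -9, -2) = -9
K (Ravi): max(-16, -19, -9) = -9
C (Bob): min(-11, -9) = -11
R0 (Ravi): max(-12, -8, -11) = -8
Ravi at R0 wants the highest of {A=-12, B=-8, C=-11}, so chooses B.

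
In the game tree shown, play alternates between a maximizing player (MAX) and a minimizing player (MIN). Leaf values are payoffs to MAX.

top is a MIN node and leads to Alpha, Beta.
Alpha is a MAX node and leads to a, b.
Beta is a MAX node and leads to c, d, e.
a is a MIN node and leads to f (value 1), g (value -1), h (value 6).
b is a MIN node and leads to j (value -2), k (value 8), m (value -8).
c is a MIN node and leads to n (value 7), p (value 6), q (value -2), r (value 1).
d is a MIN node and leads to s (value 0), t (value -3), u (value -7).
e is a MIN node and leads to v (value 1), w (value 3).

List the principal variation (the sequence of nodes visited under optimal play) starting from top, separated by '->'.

a (MIN): min(1, -1, 6) = -1
b (MIN): min(-2, 8, -8) = -8
Alpha (MAX): max(-1, -8) = -1
c (MIN): min(7, 6, -2, 1) = -2
d (MIN): min(0, -3, -7) = -7
e (MIN): min(1, 3) = 1
Beta (MAX): max(-2, -7, 1) = 1
top (MIN): min(-1, 1) = -1
At top, MIN picks Alpha (lowest: -1).
At Alpha, MAX picks a (highest: -1).
At a, MIN picks g (lowest: -1).
Terminal value -1.

top -> Alpha -> a -> g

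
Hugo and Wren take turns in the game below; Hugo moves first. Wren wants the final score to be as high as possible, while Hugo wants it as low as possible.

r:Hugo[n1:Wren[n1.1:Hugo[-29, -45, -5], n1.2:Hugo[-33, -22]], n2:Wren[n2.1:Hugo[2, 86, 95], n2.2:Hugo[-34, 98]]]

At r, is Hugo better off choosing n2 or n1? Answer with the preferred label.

n2.1 (Hugo): min(2, 86, 95) = 2
n2.2 (Hugo): min(-34, 98) = -34
n2 (Wren): max(2, -34) = 2
n1.1 (Hugo): min(-29, -45, -5) = -45
n1.2 (Hugo): min(-33, -22) = -33
n1 (Wren): max(-45, -33) = -33
Hugo prefers the lower value; n2=2, n1=-33. n1 is better since -33 < 2.

n1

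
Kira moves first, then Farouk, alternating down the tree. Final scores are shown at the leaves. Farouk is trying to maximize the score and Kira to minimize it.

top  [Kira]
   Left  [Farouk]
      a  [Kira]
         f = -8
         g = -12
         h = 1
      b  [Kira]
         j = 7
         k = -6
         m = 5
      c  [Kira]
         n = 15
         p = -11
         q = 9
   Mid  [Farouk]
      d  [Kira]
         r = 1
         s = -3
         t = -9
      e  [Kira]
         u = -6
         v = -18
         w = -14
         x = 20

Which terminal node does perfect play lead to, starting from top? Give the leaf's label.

t

a (Kira): min(-8, -12, 1) = -12
b (Kira): min(7, -6, 5) = -6
c (Kira): min(15, -11, 9) = -11
Left (Farouk): max(-12, -6, -11) = -6
d (Kira): min(1, -3, -9) = -9
e (Kira): min(-6, -18, -14, 20) = -18
Mid (Farouk): max(-9, -18) = -9
top (Kira): min(-6, -9) = -9
At top, Kira picks Mid (lowest: -9).
At Mid, Farouk picks d (highest: -9).
At d, Kira picks t (lowest: -9).
Terminal value -9.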